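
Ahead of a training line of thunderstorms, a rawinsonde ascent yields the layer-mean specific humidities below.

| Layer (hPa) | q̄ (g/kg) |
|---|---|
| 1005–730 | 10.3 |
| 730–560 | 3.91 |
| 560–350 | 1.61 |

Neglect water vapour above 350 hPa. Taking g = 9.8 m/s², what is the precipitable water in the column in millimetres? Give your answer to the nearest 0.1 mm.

PW ≈ 39.1 mm

Precipitable water is the column-integrated vapour mass per unit area: PW = (1/g) Σ q̄ Δp, with q in kg/kg and Δp in Pa (1 kg/m² of water = 1 mm).
Layer 1005–730 hPa: Δp = 275 hPa = 27500 Pa, q̄ = 0.0103 kg/kg → 0.0103 × 27500 / 9.8 = 28.90 mm
Layer 730–560 hPa: Δp = 170 hPa = 17000 Pa, q̄ = 0.00391 kg/kg → 0.00391 × 17000 / 9.8 = 6.78 mm
Layer 560–350 hPa: Δp = 210 hPa = 21000 Pa, q̄ = 0.00161 kg/kg → 0.00161 × 21000 / 9.8 = 3.45 mm
PW = 28.90 + 6.78 + 3.45 = 39.13 ≈ 39.1 mm.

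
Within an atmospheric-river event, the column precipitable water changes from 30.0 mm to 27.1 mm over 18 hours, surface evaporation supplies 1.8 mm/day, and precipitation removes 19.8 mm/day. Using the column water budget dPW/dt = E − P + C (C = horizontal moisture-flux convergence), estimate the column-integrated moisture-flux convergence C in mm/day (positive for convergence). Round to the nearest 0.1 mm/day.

C ≈ 14.1 mm/day

dPW/dt = (27.1 − 30.0) mm / (18/24 day) = -3.867 mm/day.
C = dPW/dt − E + P = (-3.867) − 1.8 + 19.8 = 14.1 mm/day.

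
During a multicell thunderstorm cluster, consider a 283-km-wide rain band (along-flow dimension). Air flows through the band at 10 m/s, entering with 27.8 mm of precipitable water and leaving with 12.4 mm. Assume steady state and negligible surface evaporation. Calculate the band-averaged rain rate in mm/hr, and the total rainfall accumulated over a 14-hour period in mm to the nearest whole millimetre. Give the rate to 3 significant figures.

R ≈ 1.96 mm/hr; total ≈ 27 mm

Column moisture flux per unit crosswind length is F = V × PW.
Inflow: F_in = 10 × 27.8 = 278 mm·m/s
Outflow: F_out = 10 × 12.4 = 124 mm·m/s
Steady-state rate R = (F_in − F_out)/L = (278 − 124) / 283000 m = 5.442e-04 mm/s.
R = 5.442e-04 × 3600 = 1.96 mm/hr.
Over 14 h: total = 1.96 × 14 = 27.44 ≈ 27 mm.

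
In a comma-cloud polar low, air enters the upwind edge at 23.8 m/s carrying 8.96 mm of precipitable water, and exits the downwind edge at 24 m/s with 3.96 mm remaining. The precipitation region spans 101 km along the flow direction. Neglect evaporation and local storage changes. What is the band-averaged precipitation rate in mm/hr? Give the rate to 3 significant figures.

R ≈ 4.21 mm/hr

Column moisture flux per unit crosswind length is F = V × PW.
Inflow: F_in = 23.8 × 8.96 = 213.248 mm·m/s
Outflow: F_out = 24 × 3.96 = 95.04 mm·m/s
Steady-state rate R = (F_in − F_out)/L = (213.248 − 95.04) / 101000 m = 1.170e-03 mm/s.
R = 1.170e-03 × 3600 = 4.21 mm/hr.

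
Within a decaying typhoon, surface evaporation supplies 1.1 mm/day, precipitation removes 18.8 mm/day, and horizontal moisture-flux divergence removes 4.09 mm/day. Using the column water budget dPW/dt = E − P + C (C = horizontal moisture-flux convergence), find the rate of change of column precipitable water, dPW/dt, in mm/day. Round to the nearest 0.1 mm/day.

dPW/dt ≈ -21.8 mm/day

dPW/dt = E − P + C = 1.1 − 18.8 + (-4.09) = -21.8 mm/day.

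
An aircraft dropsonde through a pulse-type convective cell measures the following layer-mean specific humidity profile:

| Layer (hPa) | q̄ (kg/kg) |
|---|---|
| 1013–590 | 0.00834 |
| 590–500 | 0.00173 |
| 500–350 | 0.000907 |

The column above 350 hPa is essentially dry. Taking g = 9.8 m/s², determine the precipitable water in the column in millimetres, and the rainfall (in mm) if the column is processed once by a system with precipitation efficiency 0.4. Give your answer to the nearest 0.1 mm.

Precipitable water is the column-integrated vapour mass per unit area: PW = (1/g) Σ q̄ Δp, with q in kg/kg and Δp in Pa (1 kg/m² of water = 1 mm).
Layer 1013–590 hPa: Δp = 423 hPa = 42300 Pa, q̄ = 0.00834 kg/kg → 0.00834 × 42300 / 9.8 = 36.00 mm
Layer 590–500 hPa: Δp = 90 hPa = 9000 Pa, q̄ = 0.00173 kg/kg → 0.00173 × 9000 / 9.8 = 1.59 mm
Layer 500–350 hPa: Δp = 150 hPa = 15000 Pa, q̄ = 0.000907 kg/kg → 0.000907 × 15000 / 9.8 = 1.39 mm
PW = 36.00 + 1.59 + 1.39 = 38.98 ≈ 39.0 mm.
Rainfall = ε × PW = 0.4 × 39.0 = 15.6 mm.

PW ≈ 39.0 mm; rainfall ≈ 15.6 mm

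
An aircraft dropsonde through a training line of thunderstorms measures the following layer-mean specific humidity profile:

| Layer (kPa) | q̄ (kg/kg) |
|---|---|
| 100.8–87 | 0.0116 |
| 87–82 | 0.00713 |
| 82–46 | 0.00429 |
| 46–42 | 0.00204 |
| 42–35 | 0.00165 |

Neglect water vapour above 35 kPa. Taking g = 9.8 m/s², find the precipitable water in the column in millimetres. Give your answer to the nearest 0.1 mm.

Precipitable water is the column-integrated vapour mass per unit area: PW = (1/g) Σ q̄ Δp, with q in kg/kg and Δp in Pa (1 kg/m² of water = 1 mm).
Layer 100.8–87 kPa: Δp = 138 hPa = 13800 Pa, q̄ = 0.0116 kg/kg → 0.0116 × 13800 / 9.8 = 16.33 mm
Layer 87–82 kPa: Δp = 50 hPa = 5000 Pa, q̄ = 0.00713 kg/kg → 0.00713 × 5000 / 9.8 = 3.64 mm
Layer 82–46 kPa: Δp = 360 hPa = 36000 Pa, q̄ = 0.00429 kg/kg → 0.00429 × 36000 / 9.8 = 15.76 mm
Layer 46–42 kPa: Δp = 40 hPa = 4000 Pa, q̄ = 0.00204 kg/kg → 0.00204 × 4000 / 9.8 = 0.83 mm
Layer 42–35 kPa: Δp = 70 hPa = 7000 Pa, q̄ = 0.00165 kg/kg → 0.00165 × 7000 / 9.8 = 1.18 mm
PW = 16.33 + 3.64 + 15.76 + 0.83 + 1.18 = 37.74 ≈ 37.7 mm.

PW ≈ 37.7 mm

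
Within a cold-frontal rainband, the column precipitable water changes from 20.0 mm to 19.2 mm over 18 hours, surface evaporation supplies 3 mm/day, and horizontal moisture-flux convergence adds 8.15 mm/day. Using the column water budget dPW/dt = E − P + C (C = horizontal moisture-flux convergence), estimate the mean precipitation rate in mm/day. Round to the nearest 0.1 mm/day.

P ≈ 12.2 mm/day

dPW/dt = (19.2 − 20.0) mm / (18/24 day) = -1.067 mm/day.
P = E + C − dPW/dt = 3 + (8.15) − (-1.067) = 12.2 mm/day.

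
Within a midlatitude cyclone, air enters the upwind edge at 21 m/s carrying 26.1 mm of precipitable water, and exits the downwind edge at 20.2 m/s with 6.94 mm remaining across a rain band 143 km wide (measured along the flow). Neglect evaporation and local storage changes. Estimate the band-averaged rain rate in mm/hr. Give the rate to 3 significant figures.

Column moisture flux per unit crosswind length is F = V × PW.
Inflow: F_in = 21 × 26.1 = 548.1 mm·m/s
Outflow: F_out = 20.2 × 6.94 = 140.188 mm·m/s
Steady-state rate R = (F_in − F_out)/L = (548.1 − 140.188) / 143000 m = 2.853e-03 mm/s.
R = 2.853e-03 × 3600 = 10.3 mm/hr.

R ≈ 10.3 mm/hr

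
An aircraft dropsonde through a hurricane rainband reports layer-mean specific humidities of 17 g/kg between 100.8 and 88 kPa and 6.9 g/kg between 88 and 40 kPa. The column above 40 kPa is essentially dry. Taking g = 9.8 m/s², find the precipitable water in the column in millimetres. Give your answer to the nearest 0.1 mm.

PW ≈ 56.0 mm

Precipitable water is the column-integrated vapour mass per unit area: PW = (1/g) Σ q̄ Δp, with q in kg/kg and Δp in Pa (1 kg/m² of water = 1 mm).
Layer 100.8–88 kPa: Δp = 128 hPa = 12800 Pa, q̄ = 0.017 kg/kg → 0.017 × 12800 / 9.8 = 22.20 mm
Layer 88–40 kPa: Δp = 480 hPa = 48000 Pa, q̄ = 0.0069 kg/kg → 0.0069 × 48000 / 9.8 = 33.80 mm
PW = 22.20 + 33.80 = 56.00 ≈ 56.0 mm.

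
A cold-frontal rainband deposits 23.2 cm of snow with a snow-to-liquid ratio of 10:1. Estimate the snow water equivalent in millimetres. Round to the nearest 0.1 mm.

SWE ≈ 23.2 mm

SWE = snow depth / ratio = 23.2 cm / 10 = 2.320 cm = 23.2 mm.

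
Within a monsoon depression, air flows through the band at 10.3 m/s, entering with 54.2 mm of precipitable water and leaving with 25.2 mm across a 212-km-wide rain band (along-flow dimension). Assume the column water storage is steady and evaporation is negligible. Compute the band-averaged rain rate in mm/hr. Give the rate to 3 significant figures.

Column moisture flux per unit crosswind length is F = V × PW.
Inflow: F_in = 10.3 × 54.2 = 558.26 mm·m/s
Outflow: F_out = 10.3 × 25.2 = 259.56 mm·m/s
Steady-state rate R = (F_in − F_out)/L = (558.26 − 259.56) / 212000 m = 1.409e-03 mm/s.
R = 1.409e-03 × 3600 = 5.07 mm/hr.

R ≈ 5.07 mm/hr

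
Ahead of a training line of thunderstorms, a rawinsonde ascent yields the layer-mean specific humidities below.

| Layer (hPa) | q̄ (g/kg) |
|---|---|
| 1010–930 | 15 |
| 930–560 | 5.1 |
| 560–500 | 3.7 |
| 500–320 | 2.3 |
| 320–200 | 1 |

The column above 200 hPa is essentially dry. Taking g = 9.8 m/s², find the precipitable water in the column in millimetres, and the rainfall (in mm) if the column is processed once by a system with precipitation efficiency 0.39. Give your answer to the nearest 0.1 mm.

Precipitable water is the column-integrated vapour mass per unit area: PW = (1/g) Σ q̄ Δp, with q in kg/kg and Δp in Pa (1 kg/m² of water = 1 mm).
Layer 1010–930 hPa: Δp = 80 hPa = 8000 Pa, q̄ = 0.015 kg/kg → 0.015 × 8000 / 9.8 = 12.24 mm
Layer 930–560 hPa: Δp = 370 hPa = 37000 Pa, q̄ = 0.0051 kg/kg → 0.0051 × 37000 / 9.8 = 19.26 mm
Layer 560–500 hPa: Δp = 60 hPa = 6000 Pa, q̄ = 0.0037 kg/kg → 0.0037 × 6000 / 9.8 = 2.27 mm
Layer 500–320 hPa: Δp = 180 hPa = 18000 Pa, q̄ = 0.0023 kg/kg → 0.0023 × 18000 / 9.8 = 4.22 mm
Layer 320–200 hPa: Δp = 120 hPa = 12000 Pa, q̄ = 0.001 kg/kg → 0.001 × 12000 / 9.8 = 1.22 mm
PW = 12.24 + 19.26 + 2.27 + 4.22 + 1.22 = 39.21 ≈ 39.2 mm.
Rainfall = ε × PW = 0.39 × 39.2 = 15.3 mm.

PW ≈ 39.2 mm; rainfall ≈ 15.3 mm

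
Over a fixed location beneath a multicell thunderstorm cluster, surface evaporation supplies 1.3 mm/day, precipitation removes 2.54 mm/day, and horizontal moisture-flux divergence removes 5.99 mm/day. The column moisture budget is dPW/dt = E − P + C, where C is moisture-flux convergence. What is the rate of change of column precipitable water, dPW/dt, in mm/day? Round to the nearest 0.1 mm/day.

dPW/dt ≈ -7.2 mm/day

dPW/dt = E − P + C = 1.3 − 2.54 + (-5.99) = -7.2 mm/day.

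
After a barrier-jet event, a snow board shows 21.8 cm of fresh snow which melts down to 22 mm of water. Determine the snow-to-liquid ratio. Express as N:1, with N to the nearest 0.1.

Ratio = snow depth / SWE = 218 mm / 22 mm = 9.9, i.e. 9.9:1.

ratio ≈ 9.9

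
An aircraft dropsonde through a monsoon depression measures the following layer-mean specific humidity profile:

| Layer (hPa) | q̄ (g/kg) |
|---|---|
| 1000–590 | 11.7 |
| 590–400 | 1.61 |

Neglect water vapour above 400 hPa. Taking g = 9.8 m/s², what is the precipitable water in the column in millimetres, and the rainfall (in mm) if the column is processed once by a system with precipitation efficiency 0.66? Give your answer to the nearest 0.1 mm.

PW ≈ 52.1 mm; rainfall ≈ 34.4 mm

Precipitable water is the column-integrated vapour mass per unit area: PW = (1/g) Σ q̄ Δp, with q in kg/kg and Δp in Pa (1 kg/m² of water = 1 mm).
Layer 1000–590 hPa: Δp = 410 hPa = 41000 Pa, q̄ = 0.0117 kg/kg → 0.0117 × 41000 / 9.8 = 48.95 mm
Layer 590–400 hPa: Δp = 190 hPa = 19000 Pa, q̄ = 0.00161 kg/kg → 0.00161 × 19000 / 9.8 = 3.12 mm
PW = 48.95 + 3.12 = 52.07 ≈ 52.1 mm.
Rainfall = ε × PW = 0.66 × 52.1 = 34.4 mm.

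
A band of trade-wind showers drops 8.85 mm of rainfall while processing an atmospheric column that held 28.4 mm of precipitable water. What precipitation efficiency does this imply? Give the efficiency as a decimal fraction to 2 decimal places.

ε ≈ 0.31

ε = rainfall / PW = 8.85 / 28.4 = 0.31.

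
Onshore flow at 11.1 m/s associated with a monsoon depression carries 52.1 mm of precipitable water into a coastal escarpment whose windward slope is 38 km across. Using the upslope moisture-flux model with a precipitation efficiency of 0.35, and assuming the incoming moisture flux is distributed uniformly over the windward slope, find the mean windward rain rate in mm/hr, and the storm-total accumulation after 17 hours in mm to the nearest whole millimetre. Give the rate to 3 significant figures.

Incoming column moisture flux per unit ridge length: F = V × PW = 11.1 × 52.1 = 578.31 mm·m/s.
Spread over the 38 km slope with efficiency ε = 0.35: R = ε·F/W = 0.35 × 578.31 / 38000 m = 5.327e-03 mm/s.
R = 5.327e-03 × 3600 = 19.2 mm/hr.
Over 17 h: total = 19.2 × 17 = 326.4 ≈ 326 mm.

R ≈ 19.2 mm/hr; total ≈ 326 mm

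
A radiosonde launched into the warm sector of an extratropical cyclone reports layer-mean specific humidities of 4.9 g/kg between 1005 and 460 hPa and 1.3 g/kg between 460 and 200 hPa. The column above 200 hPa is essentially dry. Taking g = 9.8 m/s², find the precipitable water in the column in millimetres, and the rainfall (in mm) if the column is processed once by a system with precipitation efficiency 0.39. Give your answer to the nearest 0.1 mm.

PW ≈ 30.7 mm; rainfall ≈ 12.0 mm

Precipitable water is the column-integrated vapour mass per unit area: PW = (1/g) Σ q̄ Δp, with q in kg/kg and Δp in Pa (1 kg/m² of water = 1 mm).
Layer 1005–460 hPa: Δp = 545 hPa = 54500 Pa, q̄ = 0.0049 kg/kg → 0.0049 × 54500 / 9.8 = 27.25 mm
Layer 460–200 hPa: Δp = 260 hPa = 26000 Pa, q̄ = 0.0013 kg/kg → 0.0013 × 26000 / 9.8 = 3.45 mm
PW = 27.25 + 3.45 = 30.70 ≈ 30.7 mm.
Rainfall = ε × PW = 0.39 × 30.7 = 12.0 mm.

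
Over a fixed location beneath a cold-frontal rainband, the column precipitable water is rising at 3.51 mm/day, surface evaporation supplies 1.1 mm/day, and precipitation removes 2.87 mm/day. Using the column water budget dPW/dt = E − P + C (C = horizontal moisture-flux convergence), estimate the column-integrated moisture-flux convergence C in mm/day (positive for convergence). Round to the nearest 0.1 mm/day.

C ≈ 5.3 mm/day

dPW/dt = +3.51 mm/day.
C = dPW/dt − E + P = (+3.51) − 1.1 + 2.87 = 5.3 mm/day.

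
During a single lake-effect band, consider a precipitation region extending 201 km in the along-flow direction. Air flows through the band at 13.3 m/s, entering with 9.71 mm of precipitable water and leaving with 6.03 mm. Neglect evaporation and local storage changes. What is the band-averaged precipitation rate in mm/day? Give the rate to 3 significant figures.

Column moisture flux per unit crosswind length is F = V × PW.
Inflow: F_in = 13.3 × 9.71 = 129.143 mm·m/s
Outflow: F_out = 13.3 × 6.03 = 80.199 mm·m/s
Steady-state rate R = (F_in − F_out)/L = (129.143 − 80.199) / 201000 m = 2.435e-04 mm/s.
R = 2.435e-04 × 3600 × 24 = 21.0 mm/day.

R ≈ 21.0 mm/day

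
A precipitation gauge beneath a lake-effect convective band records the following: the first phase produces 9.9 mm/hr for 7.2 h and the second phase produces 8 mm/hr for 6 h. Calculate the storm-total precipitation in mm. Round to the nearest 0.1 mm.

total ≈ 119.3 mm

Total = Σ Rᵢ Δtᵢ = 9.9 × 7.2 + 8 × 6
      = 71.28 + 48 = 119.3 mm.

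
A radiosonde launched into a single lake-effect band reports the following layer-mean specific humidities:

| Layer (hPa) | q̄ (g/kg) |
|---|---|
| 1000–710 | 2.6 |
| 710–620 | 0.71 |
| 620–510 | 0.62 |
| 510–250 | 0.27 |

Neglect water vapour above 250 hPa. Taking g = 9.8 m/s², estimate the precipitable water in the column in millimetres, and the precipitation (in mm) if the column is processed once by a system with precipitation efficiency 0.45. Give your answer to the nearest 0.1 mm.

PW ≈ 9.8 mm; precipitation ≈ 4.4 mm

Precipitable water is the column-integrated vapour mass per unit area: PW = (1/g) Σ q̄ Δp, with q in kg/kg and Δp in Pa (1 kg/m² of water = 1 mm).
Layer 1000–710 hPa: Δp = 290 hPa = 29000 Pa, q̄ = 0.0026 kg/kg → 0.0026 × 29000 / 9.8 = 7.69 mm
Layer 710–620 hPa: Δp = 90 hPa = 9000 Pa, q̄ = 0.00071 kg/kg → 0.00071 × 9000 / 9.8 = 0.65 mm
Layer 620–510 hPa: Δp = 110 hPa = 11000 Pa, q̄ = 0.00062 kg/kg → 0.00062 × 11000 / 9.8 = 0.70 mm
Layer 510–250 hPa: Δp = 260 hPa = 26000 Pa, q̄ = 0.00027 kg/kg → 0.00027 × 26000 / 9.8 = 0.72 mm
PW = 7.69 + 0.65 + 0.70 + 0.72 = 9.76 ≈ 9.8 mm.
Precipitation = ε × PW = 0.45 × 9.8 = 4.4 mm.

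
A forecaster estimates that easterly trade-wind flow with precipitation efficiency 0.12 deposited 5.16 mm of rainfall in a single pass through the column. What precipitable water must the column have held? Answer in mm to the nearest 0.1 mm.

PW = rainfall / ε = 5.16 / 0.12 = 43.0 mm.

PW ≈ 43.0 mm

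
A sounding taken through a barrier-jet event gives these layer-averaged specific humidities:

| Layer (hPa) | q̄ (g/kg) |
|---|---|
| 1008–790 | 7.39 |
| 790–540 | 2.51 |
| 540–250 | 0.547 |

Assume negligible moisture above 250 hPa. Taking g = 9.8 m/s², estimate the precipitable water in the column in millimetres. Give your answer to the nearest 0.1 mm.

Precipitable water is the column-integrated vapour mass per unit area: PW = (1/g) Σ q̄ Δp, with q in kg/kg and Δp in Pa (1 kg/m² of water = 1 mm).
Layer 1008–790 hPa: Δp = 218 hPa = 21800 Pa, q̄ = 0.00739 kg/kg → 0.00739 × 21800 / 9.8 = 16.44 mm
Layer 790–540 hPa: Δp = 250 hPa = 25000 Pa, q̄ = 0.00251 kg/kg → 0.00251 × 25000 / 9.8 = 6.40 mm
Layer 540–250 hPa: Δp = 290 hPa = 29000 Pa, q̄ = 0.000547 kg/kg → 0.000547 × 29000 / 9.8 = 1.62 mm
PW = 16.44 + 6.40 + 1.62 = 24.46 ≈ 24.5 mm.

PW ≈ 24.5 mm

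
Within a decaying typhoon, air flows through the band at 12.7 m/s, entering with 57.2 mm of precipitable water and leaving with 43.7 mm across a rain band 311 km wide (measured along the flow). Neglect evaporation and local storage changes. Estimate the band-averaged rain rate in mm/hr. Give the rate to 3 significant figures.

R ≈ 1.98 mm/hr

Column moisture flux per unit crosswind length is F = V × PW.
Inflow: F_in = 12.7 × 57.2 = 726.44 mm·m/s
Outflow: F_out = 12.7 × 43.7 = 554.99 mm·m/s
Steady-state rate R = (F_in − F_out)/L = (726.44 − 554.99) / 311000 m = 5.513e-04 mm/s.
R = 5.513e-04 × 3600 = 1.98 mm/hr.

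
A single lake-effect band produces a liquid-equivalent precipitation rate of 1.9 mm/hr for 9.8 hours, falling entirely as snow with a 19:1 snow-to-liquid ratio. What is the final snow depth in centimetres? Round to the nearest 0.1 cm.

Liquid-equivalent depth = 1.9 × 9.8 = 18.62 mm.
Snow depth = 18.62 mm × 19 = 353.78 mm = 35.4 cm.

snow depth ≈ 35.4 cm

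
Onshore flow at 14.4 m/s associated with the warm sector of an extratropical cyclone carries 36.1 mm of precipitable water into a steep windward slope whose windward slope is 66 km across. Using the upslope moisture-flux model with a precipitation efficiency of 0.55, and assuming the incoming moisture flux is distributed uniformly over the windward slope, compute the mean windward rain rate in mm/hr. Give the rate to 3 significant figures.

Incoming column moisture flux per unit ridge length: F = V × PW = 14.4 × 36.1 = 519.84 mm·m/s.
Spread over the 66 km slope with efficiency ε = 0.55: R = ε·F/W = 0.55 × 519.84 / 66000 m = 4.332e-03 mm/s.
R = 4.332e-03 × 3600 = 15.6 mm/hr.

R ≈ 15.6 mm/hr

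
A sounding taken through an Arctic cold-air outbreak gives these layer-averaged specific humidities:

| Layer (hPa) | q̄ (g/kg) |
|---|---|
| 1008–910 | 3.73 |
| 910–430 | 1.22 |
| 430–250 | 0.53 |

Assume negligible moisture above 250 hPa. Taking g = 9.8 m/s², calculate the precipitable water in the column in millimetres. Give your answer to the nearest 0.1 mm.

Precipitable water is the column-integrated vapour mass per unit area: PW = (1/g) Σ q̄ Δp, with q in kg/kg and Δp in Pa (1 kg/m² of water = 1 mm).
Layer 1008–910 hPa: Δp = 98 hPa = 9800 Pa, q̄ = 0.00373 kg/kg → 0.00373 × 9800 / 9.8 = 3.73 mm
Layer 910–430 hPa: Δp = 480 hPa = 48000 Pa, q̄ = 0.00122 kg/kg → 0.00122 × 48000 / 9.8 = 5.98 mm
Layer 430–250 hPa: Δp = 180 hPa = 18000 Pa, q̄ = 0.00053 kg/kg → 0.00053 × 18000 / 9.8 = 0.97 mm
PW = 3.73 + 5.98 + 0.97 = 10.68 ≈ 10.7 mm.

PW ≈ 10.7 mm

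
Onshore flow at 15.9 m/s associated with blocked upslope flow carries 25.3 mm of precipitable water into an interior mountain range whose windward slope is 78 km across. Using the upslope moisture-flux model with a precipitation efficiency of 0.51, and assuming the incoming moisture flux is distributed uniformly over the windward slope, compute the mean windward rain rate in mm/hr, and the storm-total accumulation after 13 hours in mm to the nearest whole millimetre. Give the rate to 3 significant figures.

R ≈ 9.47 mm/hr; total ≈ 123 mm

Incoming column moisture flux per unit ridge length: F = V × PW = 15.9 × 25.3 = 402.27 mm·m/s.
Spread over the 78 km slope with efficiency ε = 0.51: R = ε·F/W = 0.51 × 402.27 / 78000 m = 2.630e-03 mm/s.
R = 2.630e-03 × 3600 = 9.47 mm/hr.
Over 13 h: total = 9.47 × 13 = 123.11 ≈ 123 mm.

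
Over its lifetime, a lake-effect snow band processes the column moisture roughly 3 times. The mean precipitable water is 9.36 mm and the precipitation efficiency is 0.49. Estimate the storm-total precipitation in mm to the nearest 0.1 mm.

Each cycle deposits ε × PW = 0.49 × 9.36 = 4.5864 mm.
Over 3 cycles: 3 × 4.5864 = 13.8 mm.

precipitation ≈ 13.8 mm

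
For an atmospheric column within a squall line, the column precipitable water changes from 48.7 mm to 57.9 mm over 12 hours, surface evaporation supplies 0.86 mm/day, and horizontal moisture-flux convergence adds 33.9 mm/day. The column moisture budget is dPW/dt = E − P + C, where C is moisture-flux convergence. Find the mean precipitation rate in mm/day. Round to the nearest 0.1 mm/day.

P ≈ 16.4 mm/day

dPW/dt = (57.9 − 48.7) mm / (12/24 day) = +18.400 mm/day.
P = E + C − dPW/dt = 0.86 + (33.9) − (+18.400) = 16.4 mm/day.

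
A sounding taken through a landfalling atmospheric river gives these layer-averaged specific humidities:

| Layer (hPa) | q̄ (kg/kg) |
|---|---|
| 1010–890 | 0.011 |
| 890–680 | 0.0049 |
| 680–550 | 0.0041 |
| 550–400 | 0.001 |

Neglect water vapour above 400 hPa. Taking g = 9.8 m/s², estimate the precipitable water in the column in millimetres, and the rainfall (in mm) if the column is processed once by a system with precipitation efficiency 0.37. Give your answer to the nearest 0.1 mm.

PW ≈ 30.9 mm; rainfall ≈ 11.4 mm

Precipitable water is the column-integrated vapour mass per unit area: PW = (1/g) Σ q̄ Δp, with q in kg/kg and Δp in Pa (1 kg/m² of water = 1 mm).
Layer 1010–890 hPa: Δp = 120 hPa = 12000 Pa, q̄ = 0.011 kg/kg → 0.011 × 12000 / 9.8 = 13.47 mm
Layer 890–680 hPa: Δp = 210 hPa = 21000 Pa, q̄ = 0.0049 kg/kg → 0.0049 × 21000 / 9.8 = 10.50 mm
Layer 680–550 hPa: Δp = 130 hPa = 13000 Pa, q̄ = 0.0041 kg/kg → 0.0041 × 13000 / 9.8 = 5.44 mm
Layer 550–400 hPa: Δp = 150 hPa = 15000 Pa, q̄ = 0.001 kg/kg → 0.001 × 15000 / 9.8 = 1.53 mm
PW = 13.47 + 10.50 + 5.44 + 1.53 = 30.94 ≈ 30.9 mm.
Rainfall = ε × PW = 0.37 × 30.9 = 11.4 mm.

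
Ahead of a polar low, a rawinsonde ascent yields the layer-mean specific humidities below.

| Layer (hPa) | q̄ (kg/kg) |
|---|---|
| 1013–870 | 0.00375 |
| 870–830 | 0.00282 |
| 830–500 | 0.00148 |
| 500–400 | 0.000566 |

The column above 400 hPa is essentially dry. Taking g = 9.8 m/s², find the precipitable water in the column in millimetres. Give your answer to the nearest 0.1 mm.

PW ≈ 12.2 mm

Precipitable water is the column-integrated vapour mass per unit area: PW = (1/g) Σ q̄ Δp, with q in kg/kg and Δp in Pa (1 kg/m² of water = 1 mm).
Layer 1013–870 hPa: Δp = 143 hPa = 14300 Pa, q̄ = 0.00375 kg/kg → 0.00375 × 14300 / 9.8 = 5.47 mm
Layer 870–830 hPa: Δp = 40 hPa = 4000 Pa, q̄ = 0.00282 kg/kg → 0.00282 × 4000 / 9.8 = 1.15 mm
Layer 830–500 hPa: Δp = 330 hPa = 33000 Pa, q̄ = 0.00148 kg/kg → 0.00148 × 33000 / 9.8 = 4.98 mm
Layer 500–400 hPa: Δp = 100 hPa = 10000 Pa, q̄ = 0.000566 kg/kg → 0.000566 × 10000 / 9.8 = 0.58 mm
PW = 5.47 + 1.15 + 4.98 + 0.58 = 12.18 ≈ 12.2 mm.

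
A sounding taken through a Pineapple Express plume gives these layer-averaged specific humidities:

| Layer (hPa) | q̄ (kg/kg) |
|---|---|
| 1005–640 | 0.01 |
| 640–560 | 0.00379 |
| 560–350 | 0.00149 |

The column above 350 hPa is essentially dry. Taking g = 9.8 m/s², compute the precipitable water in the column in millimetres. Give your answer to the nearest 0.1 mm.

Precipitable water is the column-integrated vapour mass per unit area: PW = (1/g) Σ q̄ Δp, with q in kg/kg and Δp in Pa (1 kg/m² of water = 1 mm).
Layer 1005–640 hPa: Δp = 365 hPa = 36500 Pa, q̄ = 0.01 kg/kg → 0.01 × 36500 / 9.8 = 37.24 mm
Layer 640–560 hPa: Δp = 80 hPa = 8000 Pa, q̄ = 0.00379 kg/kg → 0.00379 × 8000 / 9.8 = 3.09 mm
Layer 560–350 hPa: Δp = 210 hPa = 21000 Pa, q̄ = 0.00149 kg/kg → 0.00149 × 21000 / 9.8 = 3.19 mm
PW = 37.24 + 3.09 + 3.19 = 43.52 ≈ 43.5 mm.

PW ≈ 43.5 mm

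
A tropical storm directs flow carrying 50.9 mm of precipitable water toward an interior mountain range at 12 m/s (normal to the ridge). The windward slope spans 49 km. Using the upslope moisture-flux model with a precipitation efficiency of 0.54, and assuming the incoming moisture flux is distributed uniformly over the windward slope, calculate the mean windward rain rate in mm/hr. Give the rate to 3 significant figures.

R ≈ 24.2 mm/hr

Incoming column moisture flux per unit ridge length: F = V × PW = 12 × 50.9 = 610.8 mm·m/s.
Spread over the 49 km slope with efficiency ε = 0.54: R = ε·F/W = 0.54 × 610.8 / 49000 m = 6.731e-03 mm/s.
R = 6.731e-03 × 3600 = 24.2 mm/hr.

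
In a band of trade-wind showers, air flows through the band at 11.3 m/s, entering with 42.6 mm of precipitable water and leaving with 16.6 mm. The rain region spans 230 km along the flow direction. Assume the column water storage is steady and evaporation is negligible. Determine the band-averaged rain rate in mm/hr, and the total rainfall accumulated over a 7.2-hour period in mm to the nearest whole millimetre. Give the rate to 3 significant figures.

R ≈ 4.60 mm/hr; total ≈ 33 mm

Column moisture flux per unit crosswind length is F = V × PW.
Inflow: F_in = 11.3 × 42.6 = 481.38 mm·m/s
Outflow: F_out = 11.3 × 16.6 = 187.58 mm·m/s
Steady-state rate R = (F_in − F_out)/L = (481.38 − 187.58) / 230000 m = 1.277e-03 mm/s.
R = 1.277e-03 × 3600 = 4.60 mm/hr.
Over 7.2 h: total = 4.60 × 7.2 = 33.12 ≈ 33 mm.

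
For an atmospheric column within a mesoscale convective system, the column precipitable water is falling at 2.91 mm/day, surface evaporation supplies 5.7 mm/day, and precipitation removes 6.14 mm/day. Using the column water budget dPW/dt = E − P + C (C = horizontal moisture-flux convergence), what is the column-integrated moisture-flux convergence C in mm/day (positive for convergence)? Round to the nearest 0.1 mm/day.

C ≈ -2.5 mm/day

dPW/dt = -2.91 mm/day.
C = dPW/dt − E + P = (-2.91) − 5.7 + 6.14 = -2.5 mm/day.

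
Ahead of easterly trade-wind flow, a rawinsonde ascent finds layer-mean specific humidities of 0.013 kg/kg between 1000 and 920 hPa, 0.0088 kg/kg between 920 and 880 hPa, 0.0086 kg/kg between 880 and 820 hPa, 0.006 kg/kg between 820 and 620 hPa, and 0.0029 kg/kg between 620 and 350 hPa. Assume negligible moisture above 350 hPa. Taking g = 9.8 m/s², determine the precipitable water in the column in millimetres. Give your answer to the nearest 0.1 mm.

PW ≈ 39.7 mm

Precipitable water is the column-integrated vapour mass per unit area: PW = (1/g) Σ q̄ Δp, with q in kg/kg and Δp in Pa (1 kg/m² of water = 1 mm).
Layer 1000–920 hPa: Δp = 80 hPa = 8000 Pa, q̄ = 0.013 kg/kg → 0.013 × 8000 / 9.8 = 10.61 mm
Layer 920–880 hPa: Δp = 40 hPa = 4000 Pa, q̄ = 0.0088 kg/kg → 0.0088 × 4000 / 9.8 = 3.59 mm
Layer 880–820 hPa: Δp = 60 hPa = 6000 Pa, q̄ = 0.0086 kg/kg → 0.0086 × 6000 / 9.8 = 5.27 mm
Layer 820–620 hPa: Δp = 200 hPa = 20000 Pa, q̄ = 0.006 kg/kg → 0.006 × 20000 / 9.8 = 12.24 mm
Layer 620–350 hPa: Δp = 270 hPa = 27000 Pa, q̄ = 0.0029 kg/kg → 0.0029 × 27000 / 9.8 = 7.99 mm
PW = 10.61 + 3.59 + 5.27 + 12.24 + 7.99 = 39.70 ≈ 39.7 mm.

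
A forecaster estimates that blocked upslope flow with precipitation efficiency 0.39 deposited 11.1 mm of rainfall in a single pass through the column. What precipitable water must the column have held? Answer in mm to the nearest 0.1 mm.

PW ≈ 28.5 mm

PW = rainfall / ε = 11.1 / 0.39 = 28.5 mm.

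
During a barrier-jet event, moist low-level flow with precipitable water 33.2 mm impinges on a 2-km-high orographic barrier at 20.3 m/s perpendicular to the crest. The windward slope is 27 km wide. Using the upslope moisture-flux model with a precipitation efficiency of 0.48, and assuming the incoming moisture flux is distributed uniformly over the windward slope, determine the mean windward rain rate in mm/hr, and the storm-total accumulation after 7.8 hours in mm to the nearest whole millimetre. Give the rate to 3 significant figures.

R ≈ 43.1 mm/hr; total ≈ 336 mm

Incoming column moisture flux per unit ridge length: F = V × PW = 20.3 × 33.2 = 673.96 mm·m/s.
Spread over the 27 km slope with efficiency ε = 0.48: R = ε·F/W = 0.48 × 673.96 / 27000 m = 1.198e-02 mm/s.
R = 1.198e-02 × 3600 = 43.1 mm/hr.
Over 7.8 h: total = 43.1 × 7.8 = 336.18 ≈ 336 mm.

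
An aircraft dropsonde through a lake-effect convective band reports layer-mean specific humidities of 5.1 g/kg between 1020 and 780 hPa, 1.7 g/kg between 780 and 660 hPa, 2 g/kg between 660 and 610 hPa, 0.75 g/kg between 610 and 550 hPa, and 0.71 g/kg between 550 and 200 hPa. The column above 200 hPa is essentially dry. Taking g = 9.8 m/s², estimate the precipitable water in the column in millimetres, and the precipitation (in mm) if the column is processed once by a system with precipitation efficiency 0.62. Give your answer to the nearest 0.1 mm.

Precipitable water is the column-integrated vapour mass per unit area: PW = (1/g) Σ q̄ Δp, with q in kg/kg and Δp in Pa (1 kg/m² of water = 1 mm).
Layer 1020–780 hPa: Δp = 240 hPa = 24000 Pa, q̄ = 0.0051 kg/kg → 0.0051 × 24000 / 9.8 = 12.49 mm
Layer 780–660 hPa: Δp = 120 hPa = 12000 Pa, q̄ = 0.0017 kg/kg → 0.0017 × 12000 / 9.8 = 2.08 mm
Layer 660–610 hPa: Δp = 50 hPa = 5000 Pa, q̄ = 0.002 kg/kg → 0.002 × 5000 / 9.8 = 1.02 mm
Layer 610–550 hPa: Δp = 60 hPa = 6000 Pa, q̄ = 0.00075 kg/kg → 0.00075 × 6000 / 9.8 = 0.46 mm
Layer 550–200 hPa: Δp = 350 hPa = 35000 Pa, q̄ = 0.00071 kg/kg → 0.00071 × 35000 / 9.8 = 2.54 mm
PW = 12.49 + 2.08 + 1.02 + 0.46 + 2.54 = 18.59 ≈ 18.6 mm.
Precipitation = ε × PW = 0.62 × 18.6 = 11.5 mm.

PW ≈ 18.6 mm; precipitation ≈ 11.5 mm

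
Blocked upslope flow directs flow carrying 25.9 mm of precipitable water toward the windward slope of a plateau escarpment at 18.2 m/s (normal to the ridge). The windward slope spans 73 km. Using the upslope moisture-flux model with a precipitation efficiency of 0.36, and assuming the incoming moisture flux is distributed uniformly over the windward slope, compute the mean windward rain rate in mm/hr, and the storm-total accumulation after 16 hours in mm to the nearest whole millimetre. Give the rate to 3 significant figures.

R ≈ 8.37 mm/hr; total ≈ 134 mm

Incoming column moisture flux per unit ridge length: F = V × PW = 18.2 × 25.9 = 471.38 mm·m/s.
Spread over the 73 km slope with efficiency ε = 0.36: R = ε·F/W = 0.36 × 471.38 / 73000 m = 2.325e-03 mm/s.
R = 2.325e-03 × 3600 = 8.37 mm/hr.
Over 16 h: total = 8.37 × 16 = 133.92 ≈ 134 mm.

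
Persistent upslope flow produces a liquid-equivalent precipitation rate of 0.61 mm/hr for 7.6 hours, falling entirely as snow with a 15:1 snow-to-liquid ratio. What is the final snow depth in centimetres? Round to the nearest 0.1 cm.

snow depth ≈ 7.0 cm

Liquid-equivalent depth = 0.61 × 7.6 = 4.636 mm.
Snow depth = 4.636 mm × 15 = 69.54 mm = 7.0 cm.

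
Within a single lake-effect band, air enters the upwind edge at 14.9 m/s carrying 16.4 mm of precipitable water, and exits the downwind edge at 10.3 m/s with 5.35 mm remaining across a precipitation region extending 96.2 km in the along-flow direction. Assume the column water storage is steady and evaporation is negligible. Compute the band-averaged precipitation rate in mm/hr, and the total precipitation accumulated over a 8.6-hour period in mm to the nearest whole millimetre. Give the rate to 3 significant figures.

R ≈ 7.08 mm/hr; total ≈ 61 mm

Column moisture flux per unit crosswind length is F = V × PW.
Inflow: F_in = 14.9 × 16.4 = 244.36 mm·m/s
Outflow: F_out = 10.3 × 5.35 = 55.105 mm·m/s
Steady-state rate R = (F_in − F_out)/L = (244.36 − 55.105) / 96200 m = 1.967e-03 mm/s.
R = 1.967e-03 × 3600 = 7.08 mm/hr.
Over 8.6 h: total = 7.08 × 8.6 = 60.888 ≈ 61 mm.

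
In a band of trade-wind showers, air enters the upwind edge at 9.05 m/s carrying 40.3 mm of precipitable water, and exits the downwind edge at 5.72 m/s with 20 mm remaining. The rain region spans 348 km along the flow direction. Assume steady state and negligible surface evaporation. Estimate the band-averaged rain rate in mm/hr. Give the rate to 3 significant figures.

Column moisture flux per unit crosswind length is F = V × PW.
Inflow: F_in = 9.05 × 40.3 = 364.715 mm·m/s
Outflow: F_out = 5.72 × 20 = 114.4 mm·m/s
Steady-state rate R = (F_in − F_out)/L = (364.715 − 114.4) / 348000 m = 7.193e-04 mm/s.
R = 7.193e-04 × 3600 = 2.59 mm/hr.

R ≈ 2.59 mm/hr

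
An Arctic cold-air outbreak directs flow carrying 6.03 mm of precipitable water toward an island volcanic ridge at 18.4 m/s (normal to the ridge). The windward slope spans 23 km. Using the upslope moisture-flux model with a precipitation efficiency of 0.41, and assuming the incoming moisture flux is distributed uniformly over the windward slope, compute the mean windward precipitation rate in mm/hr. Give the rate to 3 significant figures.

Incoming column moisture flux per unit ridge length: F = V × PW = 18.4 × 6.03 = 110.952 mm·m/s.
Spread over the 23 km slope with efficiency ε = 0.41: R = ε·F/W = 0.41 × 110.952 / 23000 m = 1.978e-03 mm/s.
R = 1.978e-03 × 3600 = 7.12 mm/hr.

R ≈ 7.12 mm/hr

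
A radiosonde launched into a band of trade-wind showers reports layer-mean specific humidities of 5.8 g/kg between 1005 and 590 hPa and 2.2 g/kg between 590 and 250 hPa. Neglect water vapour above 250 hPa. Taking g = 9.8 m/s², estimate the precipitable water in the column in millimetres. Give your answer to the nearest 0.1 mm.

Precipitable water is the column-integrated vapour mass per unit area: PW = (1/g) Σ q̄ Δp, with q in kg/kg and Δp in Pa (1 kg/m² of water = 1 mm).
Layer 1005–590 hPa: Δp = 415 hPa = 41500 Pa, q̄ = 0.0058 kg/kg → 0.0058 × 41500 / 9.8 = 24.56 mm
Layer 590–250 hPa: Δp = 340 hPa = 34000 Pa, q̄ = 0.0022 kg/kg → 0.0022 × 34000 / 9.8 = 7.63 mm
PW = 24.56 + 7.63 = 32.19 ≈ 32.2 mm.

PW ≈ 32.2 mm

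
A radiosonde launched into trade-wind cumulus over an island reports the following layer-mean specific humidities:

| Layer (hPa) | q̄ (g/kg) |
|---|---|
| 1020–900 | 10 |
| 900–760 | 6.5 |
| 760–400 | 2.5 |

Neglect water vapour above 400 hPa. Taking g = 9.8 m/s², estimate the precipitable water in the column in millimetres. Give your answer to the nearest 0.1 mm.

Precipitable water is the column-integrated vapour mass per unit area: PW = (1/g) Σ q̄ Δp, with q in kg/kg and Δp in Pa (1 kg/m² of water = 1 mm).
Layer 1020–900 hPa: Δp = 120 hPa = 12000 Pa, q̄ = 0.01 kg/kg → 0.01 × 12000 / 9.8 = 12.24 mm
Layer 900–760 hPa: Δp = 140 hPa = 14000 Pa, q̄ = 0.0065 kg/kg → 0.0065 × 14000 / 9.8 = 9.29 mm
Layer 760–400 hPa: Δp = 360 hPa = 36000 Pa, q̄ = 0.0025 kg/kg → 0.0025 × 36000 / 9.8 = 9.18 mm
PW = 12.24 + 9.29 + 9.18 = 30.71 ≈ 30.7 mm.

PW ≈ 30.7 mm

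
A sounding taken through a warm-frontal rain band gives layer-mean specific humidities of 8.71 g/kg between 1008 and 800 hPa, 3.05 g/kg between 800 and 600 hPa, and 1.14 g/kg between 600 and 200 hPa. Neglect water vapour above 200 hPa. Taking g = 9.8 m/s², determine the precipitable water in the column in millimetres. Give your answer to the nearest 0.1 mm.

Precipitable water is the column-integrated vapour mass per unit area: PW = (1/g) Σ q̄ Δp, with q in kg/kg and Δp in Pa (1 kg/m² of water = 1 mm).
Layer 1008–800 hPa: Δp = 208 hPa = 20800 Pa, q̄ = 0.00871 kg/kg → 0.00871 × 20800 / 9.8 = 18.49 mm
Layer 800–600 hPa: Δp = 200 hPa = 20000 Pa, q̄ = 0.00305 kg/kg → 0.00305 × 20000 / 9.8 = 6.22 mm
Layer 600–200 hPa: Δp = 400 hPa = 40000 Pa, q̄ = 0.00114 kg/kg → 0.00114 × 40000 / 9.8 = 4.65 mm
PW = 18.49 + 6.22 + 4.65 = 29.36 ≈ 29.4 mm.

PW ≈ 29.4 mm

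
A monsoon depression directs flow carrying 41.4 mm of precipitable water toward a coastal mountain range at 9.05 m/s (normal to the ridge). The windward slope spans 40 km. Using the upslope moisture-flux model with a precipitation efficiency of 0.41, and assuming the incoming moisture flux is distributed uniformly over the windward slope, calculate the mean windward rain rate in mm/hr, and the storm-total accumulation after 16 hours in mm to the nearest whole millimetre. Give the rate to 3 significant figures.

R ≈ 13.8 mm/hr; total ≈ 221 mm

Incoming column moisture flux per unit ridge length: F = V × PW = 9.05 × 41.4 = 374.67 mm·m/s.
Spread over the 40 km slope with efficiency ε = 0.41: R = ε·F/W = 0.41 × 374.67 / 40000 m = 3.840e-03 mm/s.
R = 3.840e-03 × 3600 = 13.8 mm/hr.
Over 16 h: total = 13.8 × 16 = 220.8 ≈ 221 mm.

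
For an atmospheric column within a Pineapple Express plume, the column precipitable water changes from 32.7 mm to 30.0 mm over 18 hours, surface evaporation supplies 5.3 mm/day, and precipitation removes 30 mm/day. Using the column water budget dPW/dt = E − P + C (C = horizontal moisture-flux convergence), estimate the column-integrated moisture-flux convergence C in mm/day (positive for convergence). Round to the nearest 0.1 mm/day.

dPW/dt = (30.0 − 32.7) mm / (18/24 day) = -3.600 mm/day.
C = dPW/dt − E + P = (-3.600) − 5.3 + 30 = 21.1 mm/day.

C ≈ 21.1 mm/day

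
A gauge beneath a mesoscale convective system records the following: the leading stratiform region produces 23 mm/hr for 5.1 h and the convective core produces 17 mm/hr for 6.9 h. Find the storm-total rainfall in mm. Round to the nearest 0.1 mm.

Total = Σ Rᵢ Δtᵢ = 23 × 5.1 + 17 × 6.9
      = 117.3 + 117.3 = 234.6 mm.

total ≈ 234.6 mm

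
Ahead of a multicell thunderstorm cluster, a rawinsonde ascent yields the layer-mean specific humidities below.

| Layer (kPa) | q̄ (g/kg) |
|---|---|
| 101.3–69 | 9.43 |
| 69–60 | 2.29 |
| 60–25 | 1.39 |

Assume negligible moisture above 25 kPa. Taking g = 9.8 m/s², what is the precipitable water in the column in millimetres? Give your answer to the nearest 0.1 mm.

Precipitable water is the column-integrated vapour mass per unit area: PW = (1/g) Σ q̄ Δp, with q in kg/kg and Δp in Pa (1 kg/m² of water = 1 mm).
Layer 101.3–69 kPa: Δp = 323 hPa = 32300 Pa, q̄ = 0.00943 kg/kg → 0.00943 × 32300 / 9.8 = 31.08 mm
Layer 69–60 kPa: Δp = 90 hPa = 9000 Pa, q̄ = 0.00229 kg/kg → 0.00229 × 9000 / 9.8 = 2.10 mm
Layer 60–25 kPa: Δp = 350 hPa = 35000 Pa, q̄ = 0.00139 kg/kg → 0.00139 × 35000 / 9.8 = 4.96 mm
PW = 31.08 + 2.10 + 4.96 = 38.14 ≈ 38.1 mm.

PW ≈ 38.1 mm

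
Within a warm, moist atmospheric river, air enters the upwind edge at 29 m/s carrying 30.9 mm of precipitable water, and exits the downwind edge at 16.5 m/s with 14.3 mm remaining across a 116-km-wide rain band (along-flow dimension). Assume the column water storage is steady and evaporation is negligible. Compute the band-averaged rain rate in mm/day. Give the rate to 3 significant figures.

R ≈ 492 mm/day

Column moisture flux per unit crosswind length is F = V × PW.
Inflow: F_in = 29 × 30.9 = 896.1 mm·m/s
Outflow: F_out = 16.5 × 14.3 = 235.95 mm·m/s
Steady-state rate R = (F_in − F_out)/L = (896.1 − 235.95) / 116000 m = 5.691e-03 mm/s.
R = 5.691e-03 × 3600 × 24 = 492 mm/day.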